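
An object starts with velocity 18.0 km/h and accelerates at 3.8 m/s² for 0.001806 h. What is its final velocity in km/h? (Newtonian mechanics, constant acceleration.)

v₀ = 18.0 km/h × 0.2777777777777778 = 5.0 m/s
t = 0.001806 h × 3600.0 = 6.5016 s
v = v₀ + a × t = 5.0 + 3.8 × 6.5016 = 29.7061 m/s
v = 29.7061 m/s / 0.2777777777777778 = 106.9 km/h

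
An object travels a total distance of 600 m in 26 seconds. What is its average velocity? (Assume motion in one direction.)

v_avg = Δd / Δt = 600 / 26 = 23.08 m/s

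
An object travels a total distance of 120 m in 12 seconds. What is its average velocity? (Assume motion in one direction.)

v_avg = Δd / Δt = 120 / 12 = 10.0 m/s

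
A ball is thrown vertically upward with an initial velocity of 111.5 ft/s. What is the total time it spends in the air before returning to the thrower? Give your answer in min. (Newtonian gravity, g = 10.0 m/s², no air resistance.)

v₀ = 111.5 ft/s × 0.3048 = 33.9852 m/s
t_total = 2 × v₀ / g = 2 × 33.9852 / 10.0 = 6.79704 s
t_total = 6.79704 s / 60.0 = 0.1133 min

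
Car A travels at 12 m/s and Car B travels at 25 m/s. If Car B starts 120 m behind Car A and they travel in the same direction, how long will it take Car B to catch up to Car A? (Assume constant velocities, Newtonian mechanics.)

Relative speed: v_rel = 25 - 12 = 13 m/s
Time to catch: t = d₀/v_rel = 120/13 = 9.23 s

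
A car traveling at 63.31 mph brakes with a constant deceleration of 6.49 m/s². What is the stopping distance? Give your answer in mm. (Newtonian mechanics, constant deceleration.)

v₀ = 63.31 mph × 0.44704 = 28.3021 m/s
d = v₀² / (2a) = 28.3021² / (2 × 6.49) = 801.009 / 12.98 = 61.711 m
d = 61.711 m / 0.001 = 61710 mm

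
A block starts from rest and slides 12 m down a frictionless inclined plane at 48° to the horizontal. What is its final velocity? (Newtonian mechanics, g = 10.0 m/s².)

a = g sin(θ) = 10.0 × sin(48°) = 7.4314 m/s²
v = √(2ad) = √(2 × 7.4314 × 12) = 13.35 m/s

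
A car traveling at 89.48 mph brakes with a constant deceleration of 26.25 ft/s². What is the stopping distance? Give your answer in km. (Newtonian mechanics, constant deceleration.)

v₀ = 89.48 mph × 0.44704 = 40.0011 m/s
a = 26.25 ft/s² × 0.3048 = 8.001 m/s²
d = v₀² / (2a) = 40.0011² / (2 × 8.001) = 1600.09 / 16.002 = 99.9931 m
d = 99.9931 m / 1000.0 = 0.09999 km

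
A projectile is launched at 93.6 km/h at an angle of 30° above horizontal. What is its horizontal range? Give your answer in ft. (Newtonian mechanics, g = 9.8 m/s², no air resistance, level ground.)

v₀ = 93.6 km/h × 0.2777777777777778 = 26.0 m/s
R = v₀² × sin(2θ) / g = 26.0² × sin(2 × 30°) / 9.8 = 676.0 × 0.866025 / 9.8 = 59.7381 m
R = 59.7381 m / 0.3048 = 196.0 ft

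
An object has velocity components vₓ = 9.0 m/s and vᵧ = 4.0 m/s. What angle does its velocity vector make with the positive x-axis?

θ = arctan(vᵧ/vₓ) = arctan(4.0/9.0) = 23.96°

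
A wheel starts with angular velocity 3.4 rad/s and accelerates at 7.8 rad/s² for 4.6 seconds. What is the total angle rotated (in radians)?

θ = ω₀t + ½αt² = 3.4×4.6 + ½×7.8×4.6² = 98.16 rad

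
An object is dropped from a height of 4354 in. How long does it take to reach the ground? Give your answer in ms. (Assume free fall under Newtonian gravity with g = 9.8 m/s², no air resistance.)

h = 4354 in × 0.0254 = 110.592 m
t = √(2h/g) = √(2 × 110.592 / 9.8) = 4.75077 s
t = 4.75077 s / 0.001 = 4751 ms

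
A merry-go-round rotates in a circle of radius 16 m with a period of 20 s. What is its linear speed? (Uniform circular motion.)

v = 2πr/T = 2π×16/20 = 5.03 m/s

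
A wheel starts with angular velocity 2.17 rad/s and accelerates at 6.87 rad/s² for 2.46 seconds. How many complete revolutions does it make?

θ = ω₀t + ½αt² = 2.17×2.46 + ½×6.87×2.46² = 26.125446 rad
Total revolutions = θ/(2π) = 26.125446/(2π) = 4.16
Complete revolutions = ⌊4.16⌋ = 4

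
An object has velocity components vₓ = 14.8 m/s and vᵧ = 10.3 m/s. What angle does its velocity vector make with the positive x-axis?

θ = arctan(vᵧ/vₓ) = arctan(10.3/14.8) = 34.84°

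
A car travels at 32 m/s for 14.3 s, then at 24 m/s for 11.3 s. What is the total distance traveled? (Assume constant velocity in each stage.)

d₁ = v₁t₁ = 32 × 14.3 = 457.6 m
d₂ = v₂t₂ = 24 × 11.3 = 271.2 m
d_total = 457.6 + 271.2 = 728.8 m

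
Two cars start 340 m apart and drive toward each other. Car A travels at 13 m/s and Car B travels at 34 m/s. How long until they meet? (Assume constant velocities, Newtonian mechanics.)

Combined speed: v_combined = 13 + 34 = 47 m/s
Time to meet: t = d/v_combined = 340/47 = 7.23 s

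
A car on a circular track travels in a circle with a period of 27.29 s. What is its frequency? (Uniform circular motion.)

f = 1/T = 1/27.29 = 0.0366 Hz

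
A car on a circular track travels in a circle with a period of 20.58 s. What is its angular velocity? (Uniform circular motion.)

ω = 2π/T = 2π/20.58 = 0.3053 rad/s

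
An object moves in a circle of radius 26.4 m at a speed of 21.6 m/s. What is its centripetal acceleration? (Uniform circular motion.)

a_c = v²/r = 21.6²/26.4 = 466.56/26.4 = 17.67 m/s²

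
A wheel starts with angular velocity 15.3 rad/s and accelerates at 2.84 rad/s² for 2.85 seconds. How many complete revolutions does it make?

θ = ω₀t + ½αt² = 15.3×2.85 + ½×2.84×2.85² = 55.13895 rad
Total revolutions = θ/(2π) = 55.13895/(2π) = 8.78
Complete revolutions = ⌊8.78⌋ = 8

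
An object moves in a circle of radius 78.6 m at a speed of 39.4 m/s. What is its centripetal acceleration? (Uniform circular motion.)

a_c = v²/r = 39.4²/78.6 = 1552.36/78.6 = 19.75 m/s²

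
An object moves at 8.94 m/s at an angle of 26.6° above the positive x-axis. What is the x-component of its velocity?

vₓ = v cos(θ) = 8.94 × cos(26.6°) = 7.99 m/s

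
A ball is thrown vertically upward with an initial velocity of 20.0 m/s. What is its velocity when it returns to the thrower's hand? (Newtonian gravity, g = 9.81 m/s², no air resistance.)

By conservation of energy (no air resistance), the ball returns to the throw height with the same speed as launch, but directed downward.
|v_ground| = v₀ = 20.0 m/s
v_ground = 20.0 m/s (downward)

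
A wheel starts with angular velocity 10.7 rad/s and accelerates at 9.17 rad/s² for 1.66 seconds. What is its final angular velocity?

ω = ω₀ + αt = 10.7 + 9.17 × 1.66 = 25.92 rad/s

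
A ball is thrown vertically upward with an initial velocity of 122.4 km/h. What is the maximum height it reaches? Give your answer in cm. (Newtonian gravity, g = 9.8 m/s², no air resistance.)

v₀ = 122.4 km/h × 0.2777777777777778 = 34.0 m/s
h_max = v₀² / (2g) = 34.0² / (2 × 9.8) = 1156.0 / 19.6 = 58.9796 m
h_max = 58.9796 m / 0.01 = 5898 cm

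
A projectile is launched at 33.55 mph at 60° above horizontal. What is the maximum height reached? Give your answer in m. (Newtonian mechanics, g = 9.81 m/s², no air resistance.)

v₀ = 33.55 mph × 0.44704 = 14.9982 m/s
H = v₀² × sin²(θ) / (2g) = 14.9982² × sin(60°)² / (2 × 9.81) = 224.946 × 0.75 / 19.62 = 8.599 m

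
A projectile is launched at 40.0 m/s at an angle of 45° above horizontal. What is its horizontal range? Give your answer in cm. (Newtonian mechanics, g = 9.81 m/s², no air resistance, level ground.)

R = v₀² × sin(2θ) / g = 40.0² × sin(2 × 45°) / 9.81 = 1600.0 × 1.0 / 9.81 = 163.099 m
R = 163.099 m / 0.01 = 16310 cm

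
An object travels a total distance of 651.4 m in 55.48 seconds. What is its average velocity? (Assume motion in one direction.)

v_avg = Δd / Δt = 651.4 / 55.48 = 11.74 m/s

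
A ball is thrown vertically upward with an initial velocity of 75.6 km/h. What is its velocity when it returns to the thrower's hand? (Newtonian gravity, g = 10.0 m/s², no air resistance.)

By conservation of energy (no air resistance), the ball returns to the throw height with the same speed as launch, but directed downward.
|v_ground| = v₀ = 75.6 km/h
v_ground = 75.6 km/h (downward)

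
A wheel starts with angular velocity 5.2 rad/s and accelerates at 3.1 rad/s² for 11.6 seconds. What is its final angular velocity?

ω = ω₀ + αt = 5.2 + 3.1 × 11.6 = 41.16 rad/s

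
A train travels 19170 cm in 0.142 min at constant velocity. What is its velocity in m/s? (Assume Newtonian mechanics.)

d = 19170 cm × 0.01 = 191.7 m
t = 0.142 min × 60.0 = 8.52 s
v = d / t = 191.7 / 8.52 = 22.5 m/s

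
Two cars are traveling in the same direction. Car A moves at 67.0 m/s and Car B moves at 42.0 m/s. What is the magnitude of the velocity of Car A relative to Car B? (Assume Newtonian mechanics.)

v_rel = |v_A - v_B| = |67.0 - 42.0| = 25.0 m/s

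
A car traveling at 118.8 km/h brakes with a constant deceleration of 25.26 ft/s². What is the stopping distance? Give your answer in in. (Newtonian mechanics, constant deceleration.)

v₀ = 118.8 km/h × 0.2777777777777778 = 33.0 m/s
a = 25.26 ft/s² × 0.3048 = 7.69925 m/s²
d = v₀² / (2a) = 33.0² / (2 × 7.69925) = 1089.0 / 15.3985 = 70.7212 m
d = 70.7212 m / 0.0254 = 2784 in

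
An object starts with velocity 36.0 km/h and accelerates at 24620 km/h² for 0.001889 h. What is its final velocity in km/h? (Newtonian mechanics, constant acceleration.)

v₀ = 36.0 km/h × 0.2777777777777778 = 10.0 m/s
a = 24620 km/h² × 7.716049382716049e-05 = 1.89969 m/s²
t = 0.001889 h × 3600.0 = 6.8004 s
v = v₀ + a × t = 10.0 + 1.89969 × 6.8004 = 22.9187 m/s
v = 22.9187 m/s / 0.2777777777777778 = 82.51 km/h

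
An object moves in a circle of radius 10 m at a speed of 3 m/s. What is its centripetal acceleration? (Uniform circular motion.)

a_c = v²/r = 3²/10 = 9/10 = 0.9 m/s²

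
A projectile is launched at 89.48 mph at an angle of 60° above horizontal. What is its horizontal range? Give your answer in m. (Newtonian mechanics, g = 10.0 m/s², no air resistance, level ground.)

v₀ = 89.48 mph × 0.44704 = 40.0011 m/s
R = v₀² × sin(2θ) / g = 40.0011² × sin(2 × 60°) / 10.0 = 1600.09 × 0.866025 / 10.0 = 138.6 m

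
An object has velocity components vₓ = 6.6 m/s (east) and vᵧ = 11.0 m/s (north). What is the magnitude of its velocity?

|v| = √(vₓ² + vᵧ²) = √(6.6² + 11.0²) = √(164.56) = 12.83 m/s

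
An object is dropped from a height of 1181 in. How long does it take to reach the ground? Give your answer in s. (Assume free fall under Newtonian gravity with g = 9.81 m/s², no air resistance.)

h = 1181 in × 0.0254 = 29.9974 m
t = √(2h/g) = √(2 × 29.9974 / 9.81) = 2.473 s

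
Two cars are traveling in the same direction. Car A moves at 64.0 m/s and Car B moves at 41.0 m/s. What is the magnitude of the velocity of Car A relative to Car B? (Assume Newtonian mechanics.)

v_rel = |v_A - v_B| = |64.0 - 41.0| = 23.0 m/s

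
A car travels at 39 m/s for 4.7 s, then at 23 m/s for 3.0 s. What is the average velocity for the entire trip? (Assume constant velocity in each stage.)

d₁ = v₁t₁ = 39 × 4.7 = 183.3 m
d₂ = v₂t₂ = 23 × 3.0 = 69.0 m
d_total = 252.3 m, t_total = 7.7 s
v_avg = d_total/t_total = 252.3/7.7 = 32.77 m/s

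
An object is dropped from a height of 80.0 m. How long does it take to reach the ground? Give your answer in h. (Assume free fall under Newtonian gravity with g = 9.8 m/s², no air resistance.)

t = √(2h/g) = √(2 × 80.0 / 9.8) = 4.04061 s
t = 4.04061 s / 3600.0 = 0.001122 h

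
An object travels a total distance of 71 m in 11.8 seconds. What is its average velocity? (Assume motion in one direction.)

v_avg = Δd / Δt = 71 / 11.8 = 6.02 m/s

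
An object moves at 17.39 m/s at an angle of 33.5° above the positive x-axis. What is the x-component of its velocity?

vₓ = v cos(θ) = 17.39 × cos(33.5°) = 14.5 m/s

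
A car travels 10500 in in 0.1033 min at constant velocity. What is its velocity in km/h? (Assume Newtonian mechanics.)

d = 10500 in × 0.0254 = 266.7 m
t = 0.1033 min × 60.0 = 6.198 s
v = d / t = 266.7 / 6.198 = 43.03 m/s
v = 43.03 m/s / 0.2777777777777778 = 154.9 km/h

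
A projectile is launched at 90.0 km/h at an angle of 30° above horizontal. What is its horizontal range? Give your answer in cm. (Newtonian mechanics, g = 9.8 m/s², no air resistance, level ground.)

v₀ = 90.0 km/h × 0.2777777777777778 = 25.0 m/s
R = v₀² × sin(2θ) / g = 25.0² × sin(2 × 30°) / 9.8 = 625.0 × 0.866025 / 9.8 = 55.2312 m
R = 55.2312 m / 0.01 = 5523 cm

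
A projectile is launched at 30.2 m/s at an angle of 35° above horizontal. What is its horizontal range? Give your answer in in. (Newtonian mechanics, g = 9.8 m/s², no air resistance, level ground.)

R = v₀² × sin(2θ) / g = 30.2² × sin(2 × 35°) / 9.8 = 912.04 × 0.939693 / 9.8 = 87.4528 m
R = 87.4528 m / 0.0254 = 3443 in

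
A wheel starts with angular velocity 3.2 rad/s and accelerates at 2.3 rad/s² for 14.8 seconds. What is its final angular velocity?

ω = ω₀ + αt = 3.2 + 2.3 × 14.8 = 37.24 rad/s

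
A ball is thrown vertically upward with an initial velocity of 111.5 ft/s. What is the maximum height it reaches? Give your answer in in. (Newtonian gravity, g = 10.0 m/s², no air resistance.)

v₀ = 111.5 ft/s × 0.3048 = 33.9852 m/s
h_max = v₀² / (2g) = 33.9852² / (2 × 10.0) = 1154.99 / 20.0 = 57.7495 m
h_max = 57.7495 m / 0.0254 = 2274 in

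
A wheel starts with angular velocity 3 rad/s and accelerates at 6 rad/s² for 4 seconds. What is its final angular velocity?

ω = ω₀ + αt = 3 + 6 × 4 = 27 rad/s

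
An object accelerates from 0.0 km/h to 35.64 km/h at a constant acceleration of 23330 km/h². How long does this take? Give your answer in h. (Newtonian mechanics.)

v₀ = 0.0 km/h × 0.2777777777777778 = 0.0 m/s
v = 35.64 km/h × 0.2777777777777778 = 9.9 m/s
a = 23330 km/h² × 7.716049382716049e-05 = 1.80015 m/s²
t = (v - v₀) / a = (9.9 - 0.0) / 1.80015 = 5.49954 s
t = 5.49954 s / 3600.0 = 0.001528 h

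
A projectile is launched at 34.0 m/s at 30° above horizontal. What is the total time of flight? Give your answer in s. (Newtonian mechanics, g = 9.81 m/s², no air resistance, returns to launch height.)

T = 2 × v₀ × sin(θ) / g = 2 × 34.0 × sin(30°) / 9.81 = 2 × 34.0 × 0.5 / 9.81 = 3.466 s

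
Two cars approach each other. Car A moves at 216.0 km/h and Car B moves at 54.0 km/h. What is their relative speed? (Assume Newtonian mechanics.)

v_rel = v_A + v_B = 216.0 + 54.0 = 270.0 km/h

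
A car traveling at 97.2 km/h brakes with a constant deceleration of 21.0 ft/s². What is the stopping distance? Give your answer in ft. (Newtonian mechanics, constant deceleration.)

v₀ = 97.2 km/h × 0.2777777777777778 = 27.0 m/s
a = 21.0 ft/s² × 0.3048 = 6.4008 m/s²
d = v₀² / (2a) = 27.0² / (2 × 6.4008) = 729.0 / 12.8016 = 56.946 m
d = 56.946 m / 0.3048 = 186.8 ft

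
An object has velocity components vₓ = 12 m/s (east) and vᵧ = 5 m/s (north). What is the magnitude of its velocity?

|v| = √(vₓ² + vᵧ²) = √(12² + 5²) = √(169) = 13.0 m/s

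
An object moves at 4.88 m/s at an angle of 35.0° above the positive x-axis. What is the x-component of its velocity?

vₓ = v cos(θ) = 4.88 × cos(35.0°) = 4.0 m/s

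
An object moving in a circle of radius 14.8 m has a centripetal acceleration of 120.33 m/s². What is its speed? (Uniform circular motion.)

v = √(a_c × r) = √(120.33 × 14.8) = 42.2 m/s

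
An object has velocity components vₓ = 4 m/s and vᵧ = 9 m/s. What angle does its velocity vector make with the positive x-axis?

θ = arctan(vᵧ/vₓ) = arctan(9/4) = 66.04°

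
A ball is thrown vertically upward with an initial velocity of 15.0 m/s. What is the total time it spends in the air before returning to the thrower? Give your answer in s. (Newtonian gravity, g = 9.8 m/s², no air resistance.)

t_total = 2 × v₀ / g = 2 × 15.0 / 9.8 = 3.061 s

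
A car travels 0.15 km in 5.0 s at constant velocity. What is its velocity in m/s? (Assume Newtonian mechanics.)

d = 0.15 km × 1000.0 = 150.0 m
v = d / t = 150.0 / 5.0 = 30.0 m/s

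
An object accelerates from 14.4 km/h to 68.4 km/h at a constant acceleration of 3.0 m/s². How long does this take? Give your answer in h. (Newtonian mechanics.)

v₀ = 14.4 km/h × 0.2777777777777778 = 4.0 m/s
v = 68.4 km/h × 0.2777777777777778 = 19.0 m/s
t = (v - v₀) / a = (19.0 - 4.0) / 3.0 = 5.0 s
t = 5.0 s / 3600.0 = 0.001389 h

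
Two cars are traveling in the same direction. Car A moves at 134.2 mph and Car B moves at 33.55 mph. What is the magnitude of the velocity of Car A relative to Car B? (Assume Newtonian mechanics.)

v_rel = |v_A - v_B| = |134.2 - 33.55| = 100.65 mph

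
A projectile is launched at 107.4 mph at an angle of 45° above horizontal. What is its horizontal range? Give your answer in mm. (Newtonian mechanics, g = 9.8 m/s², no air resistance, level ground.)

v₀ = 107.4 mph × 0.44704 = 48.0121 m/s
R = v₀² × sin(2θ) / g = 48.0121² × sin(2 × 45°) / 9.8 = 2305.16 × 1.0 / 9.8 = 235.22 m
R = 235.22 m / 0.001 = 235200 mm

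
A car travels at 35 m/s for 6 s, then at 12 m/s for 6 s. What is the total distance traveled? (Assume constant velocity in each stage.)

d₁ = v₁t₁ = 35 × 6 = 210 m
d₂ = v₂t₂ = 12 × 6 = 72 m
d_total = 210 + 72 = 282 m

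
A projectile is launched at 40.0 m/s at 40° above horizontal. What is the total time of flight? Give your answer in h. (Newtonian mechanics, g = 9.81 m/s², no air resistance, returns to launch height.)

T = 2 × v₀ × sin(θ) / g = 2 × 40.0 × sin(40°) / 9.81 = 2 × 40.0 × 0.642788 / 9.81 = 5.2419 s
T = 5.2419 s / 3600.0 = 0.001456 h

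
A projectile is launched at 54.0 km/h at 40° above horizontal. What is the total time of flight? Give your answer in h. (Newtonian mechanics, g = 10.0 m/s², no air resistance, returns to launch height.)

v₀ = 54.0 km/h × 0.2777777777777778 = 15.0 m/s
T = 2 × v₀ × sin(θ) / g = 2 × 15.0 × sin(40°) / 10.0 = 2 × 15.0 × 0.642788 / 10.0 = 1.92836 s
T = 1.92836 s / 3600.0 = 0.0005357 h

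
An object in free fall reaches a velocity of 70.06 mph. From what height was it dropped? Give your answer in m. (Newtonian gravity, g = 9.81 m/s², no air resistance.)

v = 70.06 mph × 0.44704 = 31.3196 m/s
h = v² / (2g) = 31.3196² / (2 × 9.81) = 50.0 m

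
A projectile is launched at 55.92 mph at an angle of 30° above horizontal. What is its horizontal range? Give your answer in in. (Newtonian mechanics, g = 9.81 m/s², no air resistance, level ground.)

v₀ = 55.92 mph × 0.44704 = 24.9985 m/s
R = v₀² × sin(2θ) / g = 24.9985² × sin(2 × 30°) / 9.81 = 624.925 × 0.866025 / 9.81 = 55.1683 m
R = 55.1683 m / 0.0254 = 2172 in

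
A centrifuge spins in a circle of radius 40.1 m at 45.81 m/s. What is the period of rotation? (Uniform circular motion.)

T = 2πr/v = 2π×40.1/45.81 = 5.5 s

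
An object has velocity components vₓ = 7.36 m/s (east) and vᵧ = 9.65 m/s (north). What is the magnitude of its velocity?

|v| = √(vₓ² + vᵧ²) = √(7.36² + 9.65²) = √(147.2921) = 12.14 m/s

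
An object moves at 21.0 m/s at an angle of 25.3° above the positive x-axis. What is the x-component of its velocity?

vₓ = v cos(θ) = 21.0 × cos(25.3°) = 18.99 m/s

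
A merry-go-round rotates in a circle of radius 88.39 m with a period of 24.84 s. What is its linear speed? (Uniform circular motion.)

v = 2πr/T = 2π×88.39/24.84 = 22.36 m/s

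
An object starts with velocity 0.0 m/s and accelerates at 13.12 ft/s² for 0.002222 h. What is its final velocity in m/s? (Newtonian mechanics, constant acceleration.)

a = 13.12 ft/s² × 0.3048 = 3.99898 m/s²
t = 0.002222 h × 3600.0 = 7.9992 s
v = v₀ + a × t = 0.0 + 3.99898 × 7.9992 = 31.99 m/s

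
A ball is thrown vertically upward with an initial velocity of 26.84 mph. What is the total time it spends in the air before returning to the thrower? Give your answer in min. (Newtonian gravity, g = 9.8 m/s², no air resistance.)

v₀ = 26.84 mph × 0.44704 = 11.9986 m/s
t_total = 2 × v₀ / g = 2 × 11.9986 / 9.8 = 2.44869 s
t_total = 2.44869 s / 60.0 = 0.04081 min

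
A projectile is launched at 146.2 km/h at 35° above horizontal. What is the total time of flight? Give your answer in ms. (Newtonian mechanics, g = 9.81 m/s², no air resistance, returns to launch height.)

v₀ = 146.2 km/h × 0.2777777777777778 = 40.6111 m/s
T = 2 × v₀ × sin(θ) / g = 2 × 40.6111 × sin(35°) / 9.81 = 2 × 40.6111 × 0.573576 / 9.81 = 4.74894 s
T = 4.74894 s / 0.001 = 4749 ms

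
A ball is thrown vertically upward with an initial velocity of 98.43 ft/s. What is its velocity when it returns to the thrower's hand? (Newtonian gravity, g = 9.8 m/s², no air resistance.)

By conservation of energy (no air resistance), the ball returns to the throw height with the same speed as launch, but directed downward.
|v_ground| = v₀ = 98.43 ft/s
v_ground = 98.43 ft/s (downward)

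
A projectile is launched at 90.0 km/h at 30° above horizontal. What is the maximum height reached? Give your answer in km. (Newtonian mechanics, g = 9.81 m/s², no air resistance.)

v₀ = 90.0 km/h × 0.2777777777777778 = 25.0 m/s
H = v₀² × sin²(θ) / (2g) = 25.0² × sin(30°)² / (2 × 9.81) = 625.0 × 0.25 / 19.62 = 7.96381 m
H = 7.96381 m / 1000.0 = 0.007964 km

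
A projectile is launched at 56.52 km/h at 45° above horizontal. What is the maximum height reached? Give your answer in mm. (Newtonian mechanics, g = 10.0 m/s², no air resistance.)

v₀ = 56.52 km/h × 0.2777777777777778 = 15.7 m/s
H = v₀² × sin²(θ) / (2g) = 15.7² × sin(45°)² / (2 × 10.0) = 246.49 × 0.5 / 20.0 = 6.16225 m
H = 6.16225 m / 0.001 = 6162 mm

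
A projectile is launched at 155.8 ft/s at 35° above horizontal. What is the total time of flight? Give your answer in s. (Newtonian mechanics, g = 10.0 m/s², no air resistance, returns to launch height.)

v₀ = 155.8 ft/s × 0.3048 = 47.4878 m/s
T = 2 × v₀ × sin(θ) / g = 2 × 47.4878 × sin(35°) / 10.0 = 2 × 47.4878 × 0.573576 / 10.0 = 5.448 s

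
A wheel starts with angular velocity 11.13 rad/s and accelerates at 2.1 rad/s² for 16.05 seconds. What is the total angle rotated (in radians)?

θ = ω₀t + ½αt² = 11.13×16.05 + ½×2.1×16.05² = 449.12 rad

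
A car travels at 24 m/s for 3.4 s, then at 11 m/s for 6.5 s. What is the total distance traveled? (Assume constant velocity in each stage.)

d₁ = v₁t₁ = 24 × 3.4 = 81.6 m
d₂ = v₂t₂ = 11 × 6.5 = 71.5 m
d_total = 81.6 + 71.5 = 153.1 m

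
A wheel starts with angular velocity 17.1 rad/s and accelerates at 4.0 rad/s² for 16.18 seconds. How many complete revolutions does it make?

θ = ω₀t + ½αt² = 17.1×16.18 + ½×4.0×16.18² = 800.2628 rad
Total revolutions = θ/(2π) = 800.2628/(2π) = 127.37
Complete revolutions = ⌊127.37⌋ = 127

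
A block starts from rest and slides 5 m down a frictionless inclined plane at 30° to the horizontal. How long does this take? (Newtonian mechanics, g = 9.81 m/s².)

a = g sin(θ) = 9.81 × sin(30°) = 4.905 m/s²
t = √(2d/a) = √(2 × 5 / 4.905) = 1.43 s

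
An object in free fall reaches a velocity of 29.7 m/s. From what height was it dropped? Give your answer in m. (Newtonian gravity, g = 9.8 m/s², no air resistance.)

h = v² / (2g) = 29.7² / (2 × 9.8) = 45.0 m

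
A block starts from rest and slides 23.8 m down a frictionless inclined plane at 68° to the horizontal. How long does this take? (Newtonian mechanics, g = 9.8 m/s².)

a = g sin(θ) = 9.8 × sin(68°) = 9.0864 m/s²
t = √(2d/a) = √(2 × 23.8 / 9.0864) = 2.29 s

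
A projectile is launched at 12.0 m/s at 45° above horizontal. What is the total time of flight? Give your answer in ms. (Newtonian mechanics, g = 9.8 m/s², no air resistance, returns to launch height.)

T = 2 × v₀ × sin(θ) / g = 2 × 12.0 × sin(45°) / 9.8 = 2 × 12.0 × 0.707107 / 9.8 = 1.73169 s
T = 1.73169 s / 0.001 = 1732 ms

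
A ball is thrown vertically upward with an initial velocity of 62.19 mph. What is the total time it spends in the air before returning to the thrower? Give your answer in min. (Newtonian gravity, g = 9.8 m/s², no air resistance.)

v₀ = 62.19 mph × 0.44704 = 27.8014 m/s
t_total = 2 × v₀ / g = 2 × 27.8014 / 9.8 = 5.67376 s
t_total = 5.67376 s / 60.0 = 0.09456 min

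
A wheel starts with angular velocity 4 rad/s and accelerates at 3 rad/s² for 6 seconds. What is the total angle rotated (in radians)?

θ = ω₀t + ½αt² = 4×6 + ½×3×6² = 78.0 rad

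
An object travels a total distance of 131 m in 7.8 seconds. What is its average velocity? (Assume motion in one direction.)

v_avg = Δd / Δt = 131 / 7.8 = 16.79 m/s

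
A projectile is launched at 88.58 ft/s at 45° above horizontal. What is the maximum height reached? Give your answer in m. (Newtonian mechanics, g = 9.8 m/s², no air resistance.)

v₀ = 88.58 ft/s × 0.3048 = 26.9992 m/s
H = v₀² × sin²(θ) / (2g) = 26.9992² × sin(45°)² / (2 × 9.8) = 728.957 × 0.5 / 19.6 = 18.6 m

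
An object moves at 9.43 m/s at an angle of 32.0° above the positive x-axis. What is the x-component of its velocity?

vₓ = v cos(θ) = 9.43 × cos(32.0°) = 8.0 m/s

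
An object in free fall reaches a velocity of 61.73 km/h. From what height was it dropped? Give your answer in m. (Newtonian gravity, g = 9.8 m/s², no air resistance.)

v = 61.73 km/h × 0.2777777777777778 = 17.1472 m/s
h = v² / (2g) = 17.1472² / (2 × 9.8) = 15.0 m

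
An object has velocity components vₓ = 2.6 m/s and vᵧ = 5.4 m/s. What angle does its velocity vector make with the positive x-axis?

θ = arctan(vᵧ/vₓ) = arctan(5.4/2.6) = 64.29°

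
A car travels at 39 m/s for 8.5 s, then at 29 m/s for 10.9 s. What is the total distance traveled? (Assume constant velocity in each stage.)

d₁ = v₁t₁ = 39 × 8.5 = 331.5 m
d₂ = v₂t₂ = 29 × 10.9 = 316.1 m
d_total = 331.5 + 316.1 = 647.6 m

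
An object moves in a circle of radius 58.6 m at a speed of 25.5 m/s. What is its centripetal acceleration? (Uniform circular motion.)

a_c = v²/r = 25.5²/58.6 = 650.25/58.6 = 11.1 m/s²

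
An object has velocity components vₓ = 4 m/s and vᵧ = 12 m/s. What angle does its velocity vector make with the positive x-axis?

θ = arctan(vᵧ/vₓ) = arctan(12/4) = 71.57°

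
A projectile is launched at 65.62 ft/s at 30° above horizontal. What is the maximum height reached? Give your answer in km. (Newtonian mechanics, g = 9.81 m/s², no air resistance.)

v₀ = 65.62 ft/s × 0.3048 = 20.001 m/s
H = v₀² × sin²(θ) / (2g) = 20.001² × sin(30°)² / (2 × 9.81) = 400.04 × 0.25 / 19.62 = 5.09735 m
H = 5.09735 m / 1000.0 = 0.005097 km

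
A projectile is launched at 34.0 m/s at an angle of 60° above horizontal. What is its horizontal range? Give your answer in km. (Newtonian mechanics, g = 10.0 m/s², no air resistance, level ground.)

R = v₀² × sin(2θ) / g = 34.0² × sin(2 × 60°) / 10.0 = 1156.0 × 0.866025 / 10.0 = 100.112 m
R = 100.112 m / 1000.0 = 0.1001 km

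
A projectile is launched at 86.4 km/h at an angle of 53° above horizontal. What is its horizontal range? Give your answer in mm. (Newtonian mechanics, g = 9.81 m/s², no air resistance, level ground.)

v₀ = 86.4 km/h × 0.2777777777777778 = 24.0 m/s
R = v₀² × sin(2θ) / g = 24.0² × sin(2 × 53°) / 9.81 = 576.0 × 0.961262 / 9.81 = 56.4411 m
R = 56.4411 m / 0.001 = 56440 mm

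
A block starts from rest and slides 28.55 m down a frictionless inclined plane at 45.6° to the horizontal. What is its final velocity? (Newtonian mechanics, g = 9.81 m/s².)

a = g sin(θ) = 9.81 × sin(45.6°) = 7.009 m/s²
v = √(2ad) = √(2 × 7.009 × 28.55) = 20.01 m/s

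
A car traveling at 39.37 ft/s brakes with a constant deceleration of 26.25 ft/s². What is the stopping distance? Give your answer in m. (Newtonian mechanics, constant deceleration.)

v₀ = 39.37 ft/s × 0.3048 = 12.0 m/s
a = 26.25 ft/s² × 0.3048 = 8.001 m/s²
d = v₀² / (2a) = 12.0² / (2 × 8.001) = 144.0 / 16.002 = 8.999 m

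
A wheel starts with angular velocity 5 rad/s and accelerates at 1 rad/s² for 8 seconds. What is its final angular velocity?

ω = ω₀ + αt = 5 + 1 × 8 = 13 rad/s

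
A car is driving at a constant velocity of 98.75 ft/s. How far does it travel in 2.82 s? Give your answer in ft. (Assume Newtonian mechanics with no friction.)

v = 98.75 ft/s × 0.3048 = 30.099 m/s
d = v × t = 30.099 × 2.82 = 84.8792 m
d = 84.8792 m / 0.3048 = 278.5 ft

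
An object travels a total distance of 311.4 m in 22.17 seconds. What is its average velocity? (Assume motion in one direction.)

v_avg = Δd / Δt = 311.4 / 22.17 = 14.05 m/s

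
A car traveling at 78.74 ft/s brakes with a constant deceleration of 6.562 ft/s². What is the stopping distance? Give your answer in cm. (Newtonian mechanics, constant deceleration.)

v₀ = 78.74 ft/s × 0.3048 = 24.0 m/s
a = 6.562 ft/s² × 0.3048 = 2.0001 m/s²
d = v₀² / (2a) = 24.0² / (2 × 2.0001) = 576.0 / 4.0002 = 143.993 m
d = 143.993 m / 0.01 = 14400 cm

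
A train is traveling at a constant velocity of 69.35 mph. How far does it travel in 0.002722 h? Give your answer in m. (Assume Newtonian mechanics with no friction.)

v = 69.35 mph × 0.44704 = 31.0022 m/s
t = 0.002722 h × 3600.0 = 9.7992 s
d = v × t = 31.0022 × 9.7992 = 303.8 m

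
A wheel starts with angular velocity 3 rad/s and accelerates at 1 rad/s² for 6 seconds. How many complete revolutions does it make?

θ = ω₀t + ½αt² = 3×6 + ½×1×6² = 36.0 rad
Total revolutions = θ/(2π) = 36.0/(2π) = 5.73
Complete revolutions = ⌊5.73⌋ = 5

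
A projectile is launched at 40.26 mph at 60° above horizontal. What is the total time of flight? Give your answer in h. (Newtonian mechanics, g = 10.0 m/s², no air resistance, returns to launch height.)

v₀ = 40.26 mph × 0.44704 = 17.9978 m/s
T = 2 × v₀ × sin(θ) / g = 2 × 17.9978 × sin(60°) / 10.0 = 2 × 17.9978 × 0.866025 / 10.0 = 3.11731 s
T = 3.11731 s / 3600.0 = 0.0008659 h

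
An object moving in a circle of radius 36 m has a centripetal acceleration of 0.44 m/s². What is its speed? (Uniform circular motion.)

v = √(a_c × r) = √(0.44 × 36) = 3.98 m/s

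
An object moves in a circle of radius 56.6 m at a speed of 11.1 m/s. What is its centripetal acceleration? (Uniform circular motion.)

a_c = v²/r = 11.1²/56.6 = 123.21/56.6 = 2.18 m/s²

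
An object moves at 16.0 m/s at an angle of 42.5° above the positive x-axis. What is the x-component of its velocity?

vₓ = v cos(θ) = 16.0 × cos(42.5°) = 11.8 m/s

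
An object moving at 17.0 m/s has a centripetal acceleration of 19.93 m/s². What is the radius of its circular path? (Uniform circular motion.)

r = v²/a_c = 17.0²/19.93 = 14.5 m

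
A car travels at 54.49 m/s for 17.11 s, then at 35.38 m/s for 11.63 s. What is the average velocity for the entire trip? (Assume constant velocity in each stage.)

d₁ = v₁t₁ = 54.49 × 17.11 = 932.3239 m
d₂ = v₂t₂ = 35.38 × 11.63 = 411.4694 m
d_total = 1343.7933 m, t_total = 28.74 s
v_avg = d_total/t_total = 1343.7933/28.74 = 46.76 m/s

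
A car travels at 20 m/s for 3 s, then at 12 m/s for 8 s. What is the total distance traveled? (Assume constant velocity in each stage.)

d₁ = v₁t₁ = 20 × 3 = 60 m
d₂ = v₂t₂ = 12 × 8 = 96 m
d_total = 60 + 96 = 156 m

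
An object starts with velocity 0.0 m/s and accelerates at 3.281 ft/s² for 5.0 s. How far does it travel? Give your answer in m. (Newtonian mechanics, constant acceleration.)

a = 3.281 ft/s² × 0.3048 = 1.00005 m/s²
d = v₀ × t + ½ × a × t² = 0.0 × 5.0 + 0.5 × 1.00005 × 5.0² = 12.5 m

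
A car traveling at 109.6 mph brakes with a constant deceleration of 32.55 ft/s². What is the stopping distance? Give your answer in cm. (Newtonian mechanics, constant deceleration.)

v₀ = 109.6 mph × 0.44704 = 48.9956 m/s
a = 32.55 ft/s² × 0.3048 = 9.92124 m/s²
d = v₀² / (2a) = 48.9956² / (2 × 9.92124) = 2400.57 / 19.8425 = 120.981 m
d = 120.981 m / 0.01 = 12100 cm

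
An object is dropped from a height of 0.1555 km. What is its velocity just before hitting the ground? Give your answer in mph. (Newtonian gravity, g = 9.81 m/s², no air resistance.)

h = 0.1555 km × 1000.0 = 155.5 m
v = √(2gh) = √(2 × 9.81 × 155.5) = 55.235 m/s
v = 55.235 m/s / 0.44704 = 123.6 mph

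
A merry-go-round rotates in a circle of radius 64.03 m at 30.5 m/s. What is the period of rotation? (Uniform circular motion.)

T = 2πr/v = 2π×64.03/30.5 = 13.19 s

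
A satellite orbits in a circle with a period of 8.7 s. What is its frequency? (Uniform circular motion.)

f = 1/T = 1/8.7 = 0.1149 Hz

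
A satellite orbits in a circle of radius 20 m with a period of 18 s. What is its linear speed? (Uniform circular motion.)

v = 2πr/T = 2π×20/18 = 6.98 m/s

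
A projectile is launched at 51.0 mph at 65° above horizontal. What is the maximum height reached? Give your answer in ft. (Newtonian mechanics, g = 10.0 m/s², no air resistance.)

v₀ = 51.0 mph × 0.44704 = 22.799 m/s
H = v₀² × sin²(θ) / (2g) = 22.799² × sin(65°)² / (2 × 10.0) = 519.794 × 0.821394 / 20.0 = 21.3478 m
H = 21.3478 m / 0.3048 = 70.04 ft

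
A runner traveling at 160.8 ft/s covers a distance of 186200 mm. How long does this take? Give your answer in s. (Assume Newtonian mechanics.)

d = 186200 mm × 0.001 = 186.2 m
v = 160.8 ft/s × 0.3048 = 49.0118 m/s
t = d / v = 186.2 / 49.0118 = 3.799 s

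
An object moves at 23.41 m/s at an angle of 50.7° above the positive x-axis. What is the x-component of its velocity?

vₓ = v cos(θ) = 23.41 × cos(50.7°) = 14.83 m/s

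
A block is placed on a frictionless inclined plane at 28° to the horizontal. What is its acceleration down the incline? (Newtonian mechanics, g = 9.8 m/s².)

a = g sin(θ) = 9.8 × sin(28°) = 9.8 × 0.4695 = 4.6 m/s²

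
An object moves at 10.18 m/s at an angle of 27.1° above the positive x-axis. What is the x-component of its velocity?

vₓ = v cos(θ) = 10.18 × cos(27.1°) = 9.06 m/s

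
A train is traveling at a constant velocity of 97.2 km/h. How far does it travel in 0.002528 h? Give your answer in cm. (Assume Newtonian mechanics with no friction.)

v = 97.2 km/h × 0.2777777777777778 = 27.0 m/s
t = 0.002528 h × 3600.0 = 9.1008 s
d = v × t = 27.0 × 9.1008 = 245.722 m
d = 245.722 m / 0.01 = 24570 cm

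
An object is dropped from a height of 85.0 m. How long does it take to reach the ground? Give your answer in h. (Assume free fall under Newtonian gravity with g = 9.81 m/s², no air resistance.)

t = √(2h/g) = √(2 × 85.0 / 9.81) = 4.16284 s
t = 4.16284 s / 3600.0 = 0.001156 h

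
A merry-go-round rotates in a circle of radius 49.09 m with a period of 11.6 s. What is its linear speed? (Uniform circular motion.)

v = 2πr/T = 2π×49.09/11.6 = 26.59 m/s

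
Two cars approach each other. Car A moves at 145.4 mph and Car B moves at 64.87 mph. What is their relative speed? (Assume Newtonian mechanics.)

v_rel = v_A + v_B = 145.4 + 64.87 = 210.27 mph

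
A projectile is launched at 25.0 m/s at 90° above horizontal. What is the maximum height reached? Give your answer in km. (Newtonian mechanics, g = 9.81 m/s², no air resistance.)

H = v₀² × sin²(θ) / (2g) = 25.0² × sin(90°)² / (2 × 9.81) = 625.0 × 1.0 / 19.62 = 31.8552 m
H = 31.8552 m / 1000.0 = 0.03186 km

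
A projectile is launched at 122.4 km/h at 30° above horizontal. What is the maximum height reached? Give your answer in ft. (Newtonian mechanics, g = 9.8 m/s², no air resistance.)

v₀ = 122.4 km/h × 0.2777777777777778 = 34.0 m/s
H = v₀² × sin²(θ) / (2g) = 34.0² × sin(30°)² / (2 × 9.8) = 1156.0 × 0.25 / 19.6 = 14.7449 m
H = 14.7449 m / 0.3048 = 48.38 ft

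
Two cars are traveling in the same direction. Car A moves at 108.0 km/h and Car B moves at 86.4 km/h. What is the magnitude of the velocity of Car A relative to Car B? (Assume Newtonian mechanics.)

v_rel = |v_A - v_B| = |108.0 - 86.4| = 21.6 km/h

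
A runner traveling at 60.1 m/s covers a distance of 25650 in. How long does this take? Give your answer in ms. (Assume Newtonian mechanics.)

d = 25650 in × 0.0254 = 651.51 m
t = d / v = 651.51 / 60.1 = 10.8404 s
t = 10.8404 s / 0.001 = 10840 ms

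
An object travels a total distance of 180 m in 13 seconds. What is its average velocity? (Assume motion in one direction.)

v_avg = Δd / Δt = 180 / 13 = 13.85 m/s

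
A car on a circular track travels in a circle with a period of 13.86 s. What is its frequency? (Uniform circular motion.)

f = 1/T = 1/13.86 = 0.0722 Hz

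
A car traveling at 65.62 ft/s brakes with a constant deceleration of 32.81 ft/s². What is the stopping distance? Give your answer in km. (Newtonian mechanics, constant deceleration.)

v₀ = 65.62 ft/s × 0.3048 = 20.001 m/s
a = 32.81 ft/s² × 0.3048 = 10.0005 m/s²
d = v₀² / (2a) = 20.001² / (2 × 10.0005) = 400.04 / 20.001 = 20.001 m
d = 20.001 m / 1000.0 = 0.02 km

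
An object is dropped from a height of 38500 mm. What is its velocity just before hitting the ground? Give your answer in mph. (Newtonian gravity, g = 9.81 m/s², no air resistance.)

h = 38500 mm × 0.001 = 38.5 m
v = √(2gh) = √(2 × 9.81 × 38.5) = 27.484 m/s
v = 27.484 m/s / 0.44704 = 61.48 mph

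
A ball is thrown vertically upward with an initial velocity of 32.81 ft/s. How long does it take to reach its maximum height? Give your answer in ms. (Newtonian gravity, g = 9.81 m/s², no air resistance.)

v₀ = 32.81 ft/s × 0.3048 = 10.0005 m/s
t_up = v₀ / g = 10.0005 / 9.81 = 1.01942 s
t_up = 1.01942 s / 0.001 = 1019 ms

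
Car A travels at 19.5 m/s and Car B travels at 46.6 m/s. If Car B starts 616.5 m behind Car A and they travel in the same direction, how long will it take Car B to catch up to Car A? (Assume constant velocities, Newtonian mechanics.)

Relative speed: v_rel = 46.6 - 19.5 = 27.1 m/s
Time to catch: t = d₀/v_rel = 616.5/27.1 = 22.75 s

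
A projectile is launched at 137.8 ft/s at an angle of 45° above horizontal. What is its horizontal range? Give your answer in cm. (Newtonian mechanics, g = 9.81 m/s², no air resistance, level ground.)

v₀ = 137.8 ft/s × 0.3048 = 42.0014 m/s
R = v₀² × sin(2θ) / g = 42.0014² × sin(2 × 45°) / 9.81 = 1764.12 × 1.0 / 9.81 = 179.829 m
R = 179.829 m / 0.01 = 17980 cm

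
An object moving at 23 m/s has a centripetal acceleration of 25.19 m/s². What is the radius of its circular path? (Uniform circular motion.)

r = v²/a_c = 23²/25.19 = 21.0 m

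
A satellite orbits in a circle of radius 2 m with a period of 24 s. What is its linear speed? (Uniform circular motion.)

v = 2πr/T = 2π×2/24 = 0.52 m/s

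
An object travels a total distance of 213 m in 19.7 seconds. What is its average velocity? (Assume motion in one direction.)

v_avg = Δd / Δt = 213 / 19.7 = 10.81 m/s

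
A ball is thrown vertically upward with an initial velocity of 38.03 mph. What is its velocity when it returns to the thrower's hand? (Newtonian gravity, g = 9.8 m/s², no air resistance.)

By conservation of energy (no air resistance), the ball returns to the throw height with the same speed as launch, but directed downward.
|v_ground| = v₀ = 38.03 mph
v_ground = 38.03 mph (downward)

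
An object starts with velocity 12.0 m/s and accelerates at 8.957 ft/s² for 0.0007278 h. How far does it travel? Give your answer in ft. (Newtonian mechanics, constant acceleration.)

a = 8.957 ft/s² × 0.3048 = 2.73009 m/s²
t = 0.0007278 h × 3600.0 = 2.62008 s
d = v₀ × t + ½ × a × t² = 12.0 × 2.62008 + 0.5 × 2.73009 × 2.62008² = 40.8117 m
d = 40.8117 m / 0.3048 = 133.9 ft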